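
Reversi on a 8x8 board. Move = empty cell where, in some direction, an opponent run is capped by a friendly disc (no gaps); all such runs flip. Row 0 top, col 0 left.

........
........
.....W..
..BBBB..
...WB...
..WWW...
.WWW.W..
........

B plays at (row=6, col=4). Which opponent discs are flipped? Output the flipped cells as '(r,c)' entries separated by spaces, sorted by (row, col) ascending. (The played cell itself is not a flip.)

Answer: (5,4)

Derivation:
Dir NW: opp run (5,3), next='.' -> no flip
Dir N: opp run (5,4) capped by B -> flip
Dir NE: first cell '.' (not opp) -> no flip
Dir W: opp run (6,3) (6,2) (6,1), next='.' -> no flip
Dir E: opp run (6,5), next='.' -> no flip
Dir SW: first cell '.' (not opp) -> no flip
Dir S: first cell '.' (not opp) -> no flip
Dir SE: first cell '.' (not opp) -> no flip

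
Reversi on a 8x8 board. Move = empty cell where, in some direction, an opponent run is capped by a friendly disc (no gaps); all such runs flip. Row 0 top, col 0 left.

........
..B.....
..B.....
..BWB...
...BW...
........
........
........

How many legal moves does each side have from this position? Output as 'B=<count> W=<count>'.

Answer: B=4 W=6

Derivation:
-- B to move --
(2,3): flips 1 -> legal
(2,4): no bracket -> illegal
(3,5): no bracket -> illegal
(4,2): no bracket -> illegal
(4,5): flips 1 -> legal
(5,3): no bracket -> illegal
(5,4): flips 1 -> legal
(5,5): flips 2 -> legal
B mobility = 4
-- W to move --
(0,1): no bracket -> illegal
(0,2): no bracket -> illegal
(0,3): no bracket -> illegal
(1,1): flips 1 -> legal
(1,3): no bracket -> illegal
(2,1): no bracket -> illegal
(2,3): no bracket -> illegal
(2,4): flips 1 -> legal
(2,5): no bracket -> illegal
(3,1): flips 1 -> legal
(3,5): flips 1 -> legal
(4,1): no bracket -> illegal
(4,2): flips 1 -> legal
(4,5): no bracket -> illegal
(5,2): no bracket -> illegal
(5,3): flips 1 -> legal
(5,4): no bracket -> illegal
W mobility = 6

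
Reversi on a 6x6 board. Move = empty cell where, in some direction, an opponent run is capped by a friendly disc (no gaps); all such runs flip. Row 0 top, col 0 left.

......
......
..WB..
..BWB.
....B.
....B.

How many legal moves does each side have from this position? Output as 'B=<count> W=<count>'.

Answer: B=4 W=6

Derivation:
-- B to move --
(1,1): flips 2 -> legal
(1,2): flips 1 -> legal
(1,3): no bracket -> illegal
(2,1): flips 1 -> legal
(2,4): no bracket -> illegal
(3,1): no bracket -> illegal
(4,2): no bracket -> illegal
(4,3): flips 1 -> legal
B mobility = 4
-- W to move --
(1,2): no bracket -> illegal
(1,3): flips 1 -> legal
(1,4): no bracket -> illegal
(2,1): no bracket -> illegal
(2,4): flips 1 -> legal
(2,5): no bracket -> illegal
(3,1): flips 1 -> legal
(3,5): flips 1 -> legal
(4,1): no bracket -> illegal
(4,2): flips 1 -> legal
(4,3): no bracket -> illegal
(4,5): no bracket -> illegal
(5,3): no bracket -> illegal
(5,5): flips 1 -> legal
W mobility = 6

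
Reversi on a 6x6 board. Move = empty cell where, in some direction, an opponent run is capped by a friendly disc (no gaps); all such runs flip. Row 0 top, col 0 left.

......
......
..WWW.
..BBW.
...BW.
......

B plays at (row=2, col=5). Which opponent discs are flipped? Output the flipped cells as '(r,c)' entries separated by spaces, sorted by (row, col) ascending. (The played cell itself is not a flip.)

Dir NW: first cell '.' (not opp) -> no flip
Dir N: first cell '.' (not opp) -> no flip
Dir NE: edge -> no flip
Dir W: opp run (2,4) (2,3) (2,2), next='.' -> no flip
Dir E: edge -> no flip
Dir SW: opp run (3,4) capped by B -> flip
Dir S: first cell '.' (not opp) -> no flip
Dir SE: edge -> no flip

Answer: (3,4)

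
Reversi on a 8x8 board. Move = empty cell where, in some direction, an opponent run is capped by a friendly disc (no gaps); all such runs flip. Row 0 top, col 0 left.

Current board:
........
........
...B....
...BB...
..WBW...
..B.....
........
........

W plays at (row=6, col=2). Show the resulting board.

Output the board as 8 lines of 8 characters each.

Answer: ........
........
...B....
...BB...
..WBW...
..W.....
..W.....
........

Derivation:
Place W at (6,2); scan 8 dirs for brackets.
Dir NW: first cell '.' (not opp) -> no flip
Dir N: opp run (5,2) capped by W -> flip
Dir NE: first cell '.' (not opp) -> no flip
Dir W: first cell '.' (not opp) -> no flip
Dir E: first cell '.' (not opp) -> no flip
Dir SW: first cell '.' (not opp) -> no flip
Dir S: first cell '.' (not opp) -> no flip
Dir SE: first cell '.' (not opp) -> no flip
All flips: (5,2)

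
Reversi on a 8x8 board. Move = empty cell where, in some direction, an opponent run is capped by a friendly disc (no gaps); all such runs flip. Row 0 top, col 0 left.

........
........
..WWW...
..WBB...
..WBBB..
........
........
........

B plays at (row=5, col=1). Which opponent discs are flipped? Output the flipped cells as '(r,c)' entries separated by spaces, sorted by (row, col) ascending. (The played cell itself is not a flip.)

Dir NW: first cell '.' (not opp) -> no flip
Dir N: first cell '.' (not opp) -> no flip
Dir NE: opp run (4,2) capped by B -> flip
Dir W: first cell '.' (not opp) -> no flip
Dir E: first cell '.' (not opp) -> no flip
Dir SW: first cell '.' (not opp) -> no flip
Dir S: first cell '.' (not opp) -> no flip
Dir SE: first cell '.' (not opp) -> no flip

Answer: (4,2)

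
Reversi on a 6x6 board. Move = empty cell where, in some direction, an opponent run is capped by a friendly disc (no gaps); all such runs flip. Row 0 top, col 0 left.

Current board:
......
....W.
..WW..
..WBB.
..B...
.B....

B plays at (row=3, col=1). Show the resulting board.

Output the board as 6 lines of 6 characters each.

Place B at (3,1); scan 8 dirs for brackets.
Dir NW: first cell '.' (not opp) -> no flip
Dir N: first cell '.' (not opp) -> no flip
Dir NE: opp run (2,2), next='.' -> no flip
Dir W: first cell '.' (not opp) -> no flip
Dir E: opp run (3,2) capped by B -> flip
Dir SW: first cell '.' (not opp) -> no flip
Dir S: first cell '.' (not opp) -> no flip
Dir SE: first cell 'B' (not opp) -> no flip
All flips: (3,2)

Answer: ......
....W.
..WW..
.BBBB.
..B...
.B....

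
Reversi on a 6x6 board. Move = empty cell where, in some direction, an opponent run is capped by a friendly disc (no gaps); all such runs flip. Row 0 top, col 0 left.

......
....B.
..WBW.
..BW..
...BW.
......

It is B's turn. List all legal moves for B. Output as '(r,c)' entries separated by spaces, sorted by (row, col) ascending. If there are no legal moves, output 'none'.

(1,1): no bracket -> illegal
(1,2): flips 1 -> legal
(1,3): no bracket -> illegal
(1,5): no bracket -> illegal
(2,1): flips 1 -> legal
(2,5): flips 1 -> legal
(3,1): no bracket -> illegal
(3,4): flips 2 -> legal
(3,5): no bracket -> illegal
(4,2): no bracket -> illegal
(4,5): flips 1 -> legal
(5,3): no bracket -> illegal
(5,4): no bracket -> illegal
(5,5): no bracket -> illegal

Answer: (1,2) (2,1) (2,5) (3,4) (4,5)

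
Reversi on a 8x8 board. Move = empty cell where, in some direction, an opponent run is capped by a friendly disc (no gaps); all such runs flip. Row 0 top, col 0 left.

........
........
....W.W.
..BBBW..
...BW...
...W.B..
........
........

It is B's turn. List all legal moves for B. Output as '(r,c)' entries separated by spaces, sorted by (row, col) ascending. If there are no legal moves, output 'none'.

(1,3): no bracket -> illegal
(1,4): flips 1 -> legal
(1,5): flips 1 -> legal
(1,6): no bracket -> illegal
(1,7): no bracket -> illegal
(2,3): no bracket -> illegal
(2,5): no bracket -> illegal
(2,7): no bracket -> illegal
(3,6): flips 1 -> legal
(3,7): no bracket -> illegal
(4,2): no bracket -> illegal
(4,5): flips 1 -> legal
(4,6): no bracket -> illegal
(5,2): no bracket -> illegal
(5,4): flips 1 -> legal
(6,2): no bracket -> illegal
(6,3): flips 1 -> legal
(6,4): no bracket -> illegal

Answer: (1,4) (1,5) (3,6) (4,5) (5,4) (6,3)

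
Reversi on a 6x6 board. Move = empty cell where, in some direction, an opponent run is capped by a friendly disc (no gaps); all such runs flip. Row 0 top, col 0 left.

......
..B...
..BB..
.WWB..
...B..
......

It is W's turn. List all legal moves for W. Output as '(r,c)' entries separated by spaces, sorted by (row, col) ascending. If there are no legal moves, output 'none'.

(0,1): no bracket -> illegal
(0,2): flips 2 -> legal
(0,3): no bracket -> illegal
(1,1): no bracket -> illegal
(1,3): flips 1 -> legal
(1,4): flips 1 -> legal
(2,1): no bracket -> illegal
(2,4): no bracket -> illegal
(3,4): flips 1 -> legal
(4,2): no bracket -> illegal
(4,4): no bracket -> illegal
(5,2): no bracket -> illegal
(5,3): no bracket -> illegal
(5,4): flips 1 -> legal

Answer: (0,2) (1,3) (1,4) (3,4) (5,4)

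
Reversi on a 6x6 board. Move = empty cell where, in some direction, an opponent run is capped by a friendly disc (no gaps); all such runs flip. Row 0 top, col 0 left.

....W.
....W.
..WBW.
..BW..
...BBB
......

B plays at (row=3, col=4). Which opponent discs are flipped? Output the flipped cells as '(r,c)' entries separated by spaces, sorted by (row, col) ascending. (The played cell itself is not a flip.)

Dir NW: first cell 'B' (not opp) -> no flip
Dir N: opp run (2,4) (1,4) (0,4), next=edge -> no flip
Dir NE: first cell '.' (not opp) -> no flip
Dir W: opp run (3,3) capped by B -> flip
Dir E: first cell '.' (not opp) -> no flip
Dir SW: first cell 'B' (not opp) -> no flip
Dir S: first cell 'B' (not opp) -> no flip
Dir SE: first cell 'B' (not opp) -> no flip

Answer: (3,3)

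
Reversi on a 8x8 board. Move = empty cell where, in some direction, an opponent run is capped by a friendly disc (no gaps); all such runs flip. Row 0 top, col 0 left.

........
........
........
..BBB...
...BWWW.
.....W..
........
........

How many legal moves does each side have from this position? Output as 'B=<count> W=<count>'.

-- B to move --
(3,5): no bracket -> illegal
(3,6): no bracket -> illegal
(3,7): no bracket -> illegal
(4,7): flips 3 -> legal
(5,3): no bracket -> illegal
(5,4): flips 1 -> legal
(5,6): flips 1 -> legal
(5,7): no bracket -> illegal
(6,4): no bracket -> illegal
(6,5): no bracket -> illegal
(6,6): flips 2 -> legal
B mobility = 4
-- W to move --
(2,1): no bracket -> illegal
(2,2): flips 1 -> legal
(2,3): flips 1 -> legal
(2,4): flips 1 -> legal
(2,5): no bracket -> illegal
(3,1): no bracket -> illegal
(3,5): no bracket -> illegal
(4,1): no bracket -> illegal
(4,2): flips 1 -> legal
(5,2): no bracket -> illegal
(5,3): no bracket -> illegal
(5,4): no bracket -> illegal
W mobility = 4

Answer: B=4 W=4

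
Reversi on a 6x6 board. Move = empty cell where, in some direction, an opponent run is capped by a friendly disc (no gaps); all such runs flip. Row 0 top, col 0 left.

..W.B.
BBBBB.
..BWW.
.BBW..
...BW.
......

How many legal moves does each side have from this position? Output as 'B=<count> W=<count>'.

-- B to move --
(0,1): no bracket -> illegal
(0,3): no bracket -> illegal
(1,5): no bracket -> illegal
(2,5): flips 2 -> legal
(3,4): flips 3 -> legal
(3,5): flips 1 -> legal
(4,2): no bracket -> illegal
(4,5): flips 1 -> legal
(5,3): no bracket -> illegal
(5,4): no bracket -> illegal
(5,5): flips 2 -> legal
B mobility = 5
-- W to move --
(0,0): flips 2 -> legal
(0,1): flips 1 -> legal
(0,3): flips 1 -> legal
(0,5): flips 1 -> legal
(1,5): no bracket -> illegal
(2,0): flips 1 -> legal
(2,1): flips 1 -> legal
(2,5): no bracket -> illegal
(3,0): flips 2 -> legal
(3,4): no bracket -> illegal
(4,0): no bracket -> illegal
(4,1): flips 1 -> legal
(4,2): flips 4 -> legal
(5,2): no bracket -> illegal
(5,3): flips 1 -> legal
(5,4): no bracket -> illegal
W mobility = 10

Answer: B=5 W=10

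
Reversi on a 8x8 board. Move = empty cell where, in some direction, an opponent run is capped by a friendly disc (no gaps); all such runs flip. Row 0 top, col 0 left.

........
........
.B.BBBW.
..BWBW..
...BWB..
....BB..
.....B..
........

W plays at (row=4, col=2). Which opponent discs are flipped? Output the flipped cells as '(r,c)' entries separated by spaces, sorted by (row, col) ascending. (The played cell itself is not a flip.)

Dir NW: first cell '.' (not opp) -> no flip
Dir N: opp run (3,2), next='.' -> no flip
Dir NE: first cell 'W' (not opp) -> no flip
Dir W: first cell '.' (not opp) -> no flip
Dir E: opp run (4,3) capped by W -> flip
Dir SW: first cell '.' (not opp) -> no flip
Dir S: first cell '.' (not opp) -> no flip
Dir SE: first cell '.' (not opp) -> no flip

Answer: (4,3)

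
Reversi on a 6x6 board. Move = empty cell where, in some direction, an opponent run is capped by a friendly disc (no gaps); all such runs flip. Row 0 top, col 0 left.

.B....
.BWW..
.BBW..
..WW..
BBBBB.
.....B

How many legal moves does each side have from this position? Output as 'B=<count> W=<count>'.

Answer: B=6 W=10

Derivation:
-- B to move --
(0,2): flips 1 -> legal
(0,3): flips 4 -> legal
(0,4): flips 1 -> legal
(1,4): flips 4 -> legal
(2,4): flips 2 -> legal
(3,1): no bracket -> illegal
(3,4): flips 2 -> legal
B mobility = 6
-- W to move --
(0,0): flips 2 -> legal
(0,2): no bracket -> illegal
(1,0): flips 2 -> legal
(2,0): flips 2 -> legal
(3,0): flips 1 -> legal
(3,1): flips 1 -> legal
(3,4): no bracket -> illegal
(3,5): no bracket -> illegal
(4,5): no bracket -> illegal
(5,0): flips 1 -> legal
(5,1): flips 1 -> legal
(5,2): flips 1 -> legal
(5,3): flips 1 -> legal
(5,4): flips 1 -> legal
W mobility = 10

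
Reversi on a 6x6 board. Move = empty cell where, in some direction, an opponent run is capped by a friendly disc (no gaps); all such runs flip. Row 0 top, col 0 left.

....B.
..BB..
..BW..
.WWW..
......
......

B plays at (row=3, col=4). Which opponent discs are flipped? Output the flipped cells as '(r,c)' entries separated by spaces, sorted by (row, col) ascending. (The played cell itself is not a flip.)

Dir NW: opp run (2,3) capped by B -> flip
Dir N: first cell '.' (not opp) -> no flip
Dir NE: first cell '.' (not opp) -> no flip
Dir W: opp run (3,3) (3,2) (3,1), next='.' -> no flip
Dir E: first cell '.' (not opp) -> no flip
Dir SW: first cell '.' (not opp) -> no flip
Dir S: first cell '.' (not opp) -> no flip
Dir SE: first cell '.' (not opp) -> no flip

Answer: (2,3)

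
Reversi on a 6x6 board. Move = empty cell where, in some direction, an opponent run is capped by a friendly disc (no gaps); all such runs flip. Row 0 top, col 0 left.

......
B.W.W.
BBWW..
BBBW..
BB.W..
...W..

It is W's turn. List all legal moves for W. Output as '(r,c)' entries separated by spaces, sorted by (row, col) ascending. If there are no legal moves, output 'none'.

Answer: (4,2) (5,0)

Derivation:
(0,0): no bracket -> illegal
(0,1): no bracket -> illegal
(1,1): no bracket -> illegal
(4,2): flips 1 -> legal
(5,0): flips 2 -> legal
(5,1): no bracket -> illegal
(5,2): no bracket -> illegal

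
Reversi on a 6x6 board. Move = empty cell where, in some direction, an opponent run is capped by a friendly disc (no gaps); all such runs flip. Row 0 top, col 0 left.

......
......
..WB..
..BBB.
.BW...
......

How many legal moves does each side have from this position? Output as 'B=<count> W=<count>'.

-- B to move --
(1,1): flips 1 -> legal
(1,2): flips 1 -> legal
(1,3): no bracket -> illegal
(2,1): flips 1 -> legal
(3,1): no bracket -> illegal
(4,3): flips 1 -> legal
(5,1): flips 1 -> legal
(5,2): flips 1 -> legal
(5,3): no bracket -> illegal
B mobility = 6
-- W to move --
(1,2): no bracket -> illegal
(1,3): no bracket -> illegal
(1,4): no bracket -> illegal
(2,1): no bracket -> illegal
(2,4): flips 2 -> legal
(2,5): no bracket -> illegal
(3,0): no bracket -> illegal
(3,1): no bracket -> illegal
(3,5): no bracket -> illegal
(4,0): flips 1 -> legal
(4,3): no bracket -> illegal
(4,4): flips 1 -> legal
(4,5): no bracket -> illegal
(5,0): no bracket -> illegal
(5,1): no bracket -> illegal
(5,2): no bracket -> illegal
W mobility = 3

Answer: B=6 W=3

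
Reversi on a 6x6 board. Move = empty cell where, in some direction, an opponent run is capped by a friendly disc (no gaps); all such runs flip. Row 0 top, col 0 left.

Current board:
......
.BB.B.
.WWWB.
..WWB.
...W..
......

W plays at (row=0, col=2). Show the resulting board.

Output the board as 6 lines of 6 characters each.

Answer: ..W...
.BW.B.
.WWWB.
..WWB.
...W..
......

Derivation:
Place W at (0,2); scan 8 dirs for brackets.
Dir NW: edge -> no flip
Dir N: edge -> no flip
Dir NE: edge -> no flip
Dir W: first cell '.' (not opp) -> no flip
Dir E: first cell '.' (not opp) -> no flip
Dir SW: opp run (1,1), next='.' -> no flip
Dir S: opp run (1,2) capped by W -> flip
Dir SE: first cell '.' (not opp) -> no flip
All flips: (1,2)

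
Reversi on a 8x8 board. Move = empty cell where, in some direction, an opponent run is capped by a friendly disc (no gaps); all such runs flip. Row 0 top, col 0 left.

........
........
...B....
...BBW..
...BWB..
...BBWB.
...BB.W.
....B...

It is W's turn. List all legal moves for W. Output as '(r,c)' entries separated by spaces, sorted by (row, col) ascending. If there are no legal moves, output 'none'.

(1,2): no bracket -> illegal
(1,3): no bracket -> illegal
(1,4): no bracket -> illegal
(2,2): flips 1 -> legal
(2,4): flips 1 -> legal
(2,5): no bracket -> illegal
(3,2): flips 2 -> legal
(3,6): no bracket -> illegal
(4,2): flips 1 -> legal
(4,6): flips 2 -> legal
(4,7): no bracket -> illegal
(5,2): flips 2 -> legal
(5,7): flips 1 -> legal
(6,2): flips 1 -> legal
(6,5): no bracket -> illegal
(6,7): no bracket -> illegal
(7,2): no bracket -> illegal
(7,3): flips 1 -> legal
(7,5): no bracket -> illegal

Answer: (2,2) (2,4) (3,2) (4,2) (4,6) (5,2) (5,7) (6,2) (7,3)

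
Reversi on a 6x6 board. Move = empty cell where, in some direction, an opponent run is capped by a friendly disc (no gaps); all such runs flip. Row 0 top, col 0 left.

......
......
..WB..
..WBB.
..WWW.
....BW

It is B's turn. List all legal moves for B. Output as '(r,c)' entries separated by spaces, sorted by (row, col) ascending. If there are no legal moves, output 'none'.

Answer: (1,1) (2,1) (3,1) (4,1) (5,1) (5,2) (5,3)

Derivation:
(1,1): flips 1 -> legal
(1,2): no bracket -> illegal
(1,3): no bracket -> illegal
(2,1): flips 3 -> legal
(3,1): flips 1 -> legal
(3,5): no bracket -> illegal
(4,1): flips 1 -> legal
(4,5): no bracket -> illegal
(5,1): flips 1 -> legal
(5,2): flips 1 -> legal
(5,3): flips 1 -> legal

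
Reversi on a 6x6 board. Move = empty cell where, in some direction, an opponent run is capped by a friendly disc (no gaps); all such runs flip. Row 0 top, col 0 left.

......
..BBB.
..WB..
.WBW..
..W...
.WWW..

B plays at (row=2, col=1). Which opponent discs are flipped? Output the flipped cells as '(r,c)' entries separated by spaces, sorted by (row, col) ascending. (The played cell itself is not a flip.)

Answer: (2,2)

Derivation:
Dir NW: first cell '.' (not opp) -> no flip
Dir N: first cell '.' (not opp) -> no flip
Dir NE: first cell 'B' (not opp) -> no flip
Dir W: first cell '.' (not opp) -> no flip
Dir E: opp run (2,2) capped by B -> flip
Dir SW: first cell '.' (not opp) -> no flip
Dir S: opp run (3,1), next='.' -> no flip
Dir SE: first cell 'B' (not opp) -> no flip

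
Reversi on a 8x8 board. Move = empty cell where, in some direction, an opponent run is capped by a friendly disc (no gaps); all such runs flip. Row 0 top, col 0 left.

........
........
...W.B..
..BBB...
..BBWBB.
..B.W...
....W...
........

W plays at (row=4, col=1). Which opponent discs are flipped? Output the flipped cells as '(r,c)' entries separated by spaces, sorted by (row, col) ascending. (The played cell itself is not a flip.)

Answer: (3,2) (4,2) (4,3)

Derivation:
Dir NW: first cell '.' (not opp) -> no flip
Dir N: first cell '.' (not opp) -> no flip
Dir NE: opp run (3,2) capped by W -> flip
Dir W: first cell '.' (not opp) -> no flip
Dir E: opp run (4,2) (4,3) capped by W -> flip
Dir SW: first cell '.' (not opp) -> no flip
Dir S: first cell '.' (not opp) -> no flip
Dir SE: opp run (5,2), next='.' -> no flip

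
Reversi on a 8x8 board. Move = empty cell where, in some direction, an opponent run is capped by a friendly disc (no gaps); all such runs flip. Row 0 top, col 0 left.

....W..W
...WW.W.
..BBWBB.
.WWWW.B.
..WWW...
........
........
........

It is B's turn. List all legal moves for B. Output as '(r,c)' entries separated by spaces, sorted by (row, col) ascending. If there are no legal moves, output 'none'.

Answer: (0,3) (0,5) (0,6) (4,0) (4,1) (4,5) (5,2) (5,3) (5,5)

Derivation:
(0,2): no bracket -> illegal
(0,3): flips 2 -> legal
(0,5): flips 1 -> legal
(0,6): flips 1 -> legal
(1,2): no bracket -> illegal
(1,5): no bracket -> illegal
(1,7): no bracket -> illegal
(2,0): no bracket -> illegal
(2,1): no bracket -> illegal
(2,7): no bracket -> illegal
(3,0): no bracket -> illegal
(3,5): no bracket -> illegal
(4,0): flips 1 -> legal
(4,1): flips 1 -> legal
(4,5): flips 1 -> legal
(5,1): no bracket -> illegal
(5,2): flips 4 -> legal
(5,3): flips 2 -> legal
(5,4): no bracket -> illegal
(5,5): flips 2 -> legal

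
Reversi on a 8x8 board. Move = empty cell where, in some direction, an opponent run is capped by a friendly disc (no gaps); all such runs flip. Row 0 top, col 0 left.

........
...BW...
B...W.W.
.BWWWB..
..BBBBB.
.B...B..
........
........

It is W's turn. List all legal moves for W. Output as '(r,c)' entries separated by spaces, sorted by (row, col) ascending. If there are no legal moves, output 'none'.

(0,2): flips 1 -> legal
(0,3): no bracket -> illegal
(0,4): no bracket -> illegal
(1,0): no bracket -> illegal
(1,1): no bracket -> illegal
(1,2): flips 1 -> legal
(2,1): no bracket -> illegal
(2,2): no bracket -> illegal
(2,3): no bracket -> illegal
(2,5): no bracket -> illegal
(3,0): flips 1 -> legal
(3,6): flips 1 -> legal
(3,7): no bracket -> illegal
(4,0): no bracket -> illegal
(4,1): no bracket -> illegal
(4,7): no bracket -> illegal
(5,0): no bracket -> illegal
(5,2): flips 2 -> legal
(5,3): flips 3 -> legal
(5,4): flips 2 -> legal
(5,6): flips 1 -> legal
(5,7): flips 2 -> legal
(6,0): flips 2 -> legal
(6,1): no bracket -> illegal
(6,2): no bracket -> illegal
(6,4): no bracket -> illegal
(6,5): no bracket -> illegal
(6,6): flips 2 -> legal

Answer: (0,2) (1,2) (3,0) (3,6) (5,2) (5,3) (5,4) (5,6) (5,7) (6,0) (6,6)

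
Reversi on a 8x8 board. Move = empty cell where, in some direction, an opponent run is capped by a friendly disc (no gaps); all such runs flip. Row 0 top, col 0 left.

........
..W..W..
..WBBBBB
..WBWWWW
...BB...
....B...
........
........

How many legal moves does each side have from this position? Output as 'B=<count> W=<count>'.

Answer: B=11 W=10

Derivation:
-- B to move --
(0,1): flips 1 -> legal
(0,2): no bracket -> illegal
(0,3): no bracket -> illegal
(0,4): flips 1 -> legal
(0,5): flips 1 -> legal
(0,6): flips 1 -> legal
(1,1): flips 1 -> legal
(1,3): no bracket -> illegal
(1,4): no bracket -> illegal
(1,6): no bracket -> illegal
(2,1): flips 2 -> legal
(3,1): flips 1 -> legal
(4,1): flips 1 -> legal
(4,2): no bracket -> illegal
(4,5): flips 3 -> legal
(4,6): flips 2 -> legal
(4,7): flips 2 -> legal
B mobility = 11
-- W to move --
(1,3): flips 1 -> legal
(1,4): flips 3 -> legal
(1,6): flips 2 -> legal
(1,7): flips 2 -> legal
(4,2): flips 2 -> legal
(4,5): no bracket -> illegal
(5,2): flips 1 -> legal
(5,3): flips 1 -> legal
(5,5): flips 2 -> legal
(6,3): no bracket -> illegal
(6,4): flips 2 -> legal
(6,5): flips 2 -> legal
W mobility = 10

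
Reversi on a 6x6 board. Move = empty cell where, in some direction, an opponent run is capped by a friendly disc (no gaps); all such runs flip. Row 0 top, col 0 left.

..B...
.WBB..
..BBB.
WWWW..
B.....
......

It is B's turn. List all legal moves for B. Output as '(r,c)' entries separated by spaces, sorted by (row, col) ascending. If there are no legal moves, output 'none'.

Answer: (0,0) (1,0) (2,0) (4,1) (4,2) (4,3) (4,4)

Derivation:
(0,0): flips 1 -> legal
(0,1): no bracket -> illegal
(1,0): flips 1 -> legal
(2,0): flips 2 -> legal
(2,1): no bracket -> illegal
(3,4): no bracket -> illegal
(4,1): flips 1 -> legal
(4,2): flips 2 -> legal
(4,3): flips 1 -> legal
(4,4): flips 1 -> legal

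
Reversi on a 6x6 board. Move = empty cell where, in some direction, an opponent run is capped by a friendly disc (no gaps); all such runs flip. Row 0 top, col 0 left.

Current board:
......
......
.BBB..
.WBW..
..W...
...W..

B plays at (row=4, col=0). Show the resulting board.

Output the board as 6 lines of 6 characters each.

Answer: ......
......
.BBB..
.BBW..
B.W...
...W..

Derivation:
Place B at (4,0); scan 8 dirs for brackets.
Dir NW: edge -> no flip
Dir N: first cell '.' (not opp) -> no flip
Dir NE: opp run (3,1) capped by B -> flip
Dir W: edge -> no flip
Dir E: first cell '.' (not opp) -> no flip
Dir SW: edge -> no flip
Dir S: first cell '.' (not opp) -> no flip
Dir SE: first cell '.' (not opp) -> no flip
All flips: (3,1)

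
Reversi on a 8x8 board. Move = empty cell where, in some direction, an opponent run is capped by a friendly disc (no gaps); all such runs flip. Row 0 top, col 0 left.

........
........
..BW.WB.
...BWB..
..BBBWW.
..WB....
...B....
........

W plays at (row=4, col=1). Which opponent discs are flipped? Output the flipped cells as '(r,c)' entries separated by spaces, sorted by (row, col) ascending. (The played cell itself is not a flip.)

Answer: (4,2) (4,3) (4,4)

Derivation:
Dir NW: first cell '.' (not opp) -> no flip
Dir N: first cell '.' (not opp) -> no flip
Dir NE: first cell '.' (not opp) -> no flip
Dir W: first cell '.' (not opp) -> no flip
Dir E: opp run (4,2) (4,3) (4,4) capped by W -> flip
Dir SW: first cell '.' (not opp) -> no flip
Dir S: first cell '.' (not opp) -> no flip
Dir SE: first cell 'W' (not opp) -> no flip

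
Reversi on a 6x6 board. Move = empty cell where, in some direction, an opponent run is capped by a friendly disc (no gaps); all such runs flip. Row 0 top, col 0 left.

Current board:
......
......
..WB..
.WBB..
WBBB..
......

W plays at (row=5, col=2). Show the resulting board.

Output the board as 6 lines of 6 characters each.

Answer: ......
......
..WB..
.WWB..
WBWB..
..W...

Derivation:
Place W at (5,2); scan 8 dirs for brackets.
Dir NW: opp run (4,1), next='.' -> no flip
Dir N: opp run (4,2) (3,2) capped by W -> flip
Dir NE: opp run (4,3), next='.' -> no flip
Dir W: first cell '.' (not opp) -> no flip
Dir E: first cell '.' (not opp) -> no flip
Dir SW: edge -> no flip
Dir S: edge -> no flip
Dir SE: edge -> no flip
All flips: (3,2) (4,2)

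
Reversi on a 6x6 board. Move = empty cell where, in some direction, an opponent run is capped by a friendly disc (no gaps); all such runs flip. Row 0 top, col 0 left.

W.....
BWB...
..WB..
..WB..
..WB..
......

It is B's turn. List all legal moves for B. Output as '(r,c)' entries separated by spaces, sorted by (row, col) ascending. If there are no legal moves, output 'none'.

Answer: (2,1) (3,1) (4,1) (5,1) (5,2)

Derivation:
(0,1): no bracket -> illegal
(0,2): no bracket -> illegal
(1,3): no bracket -> illegal
(2,0): no bracket -> illegal
(2,1): flips 2 -> legal
(3,1): flips 1 -> legal
(4,1): flips 2 -> legal
(5,1): flips 1 -> legal
(5,2): flips 3 -> legal
(5,3): no bracket -> illegal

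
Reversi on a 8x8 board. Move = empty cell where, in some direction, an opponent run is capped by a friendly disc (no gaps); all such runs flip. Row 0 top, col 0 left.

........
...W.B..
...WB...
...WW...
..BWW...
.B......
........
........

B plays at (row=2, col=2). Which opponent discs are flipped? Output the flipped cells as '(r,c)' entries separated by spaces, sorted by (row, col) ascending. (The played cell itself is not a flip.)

Dir NW: first cell '.' (not opp) -> no flip
Dir N: first cell '.' (not opp) -> no flip
Dir NE: opp run (1,3), next='.' -> no flip
Dir W: first cell '.' (not opp) -> no flip
Dir E: opp run (2,3) capped by B -> flip
Dir SW: first cell '.' (not opp) -> no flip
Dir S: first cell '.' (not opp) -> no flip
Dir SE: opp run (3,3) (4,4), next='.' -> no flip

Answer: (2,3)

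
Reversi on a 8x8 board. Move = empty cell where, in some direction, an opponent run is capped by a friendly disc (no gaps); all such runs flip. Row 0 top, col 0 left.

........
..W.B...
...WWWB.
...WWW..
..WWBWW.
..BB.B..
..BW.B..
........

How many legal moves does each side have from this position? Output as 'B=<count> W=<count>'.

-- B to move --
(0,1): no bracket -> illegal
(0,2): no bracket -> illegal
(0,3): no bracket -> illegal
(1,1): no bracket -> illegal
(1,3): flips 3 -> legal
(1,5): flips 3 -> legal
(1,6): flips 3 -> legal
(2,1): no bracket -> illegal
(2,2): flips 4 -> legal
(3,1): flips 1 -> legal
(3,2): flips 2 -> legal
(3,6): flips 1 -> legal
(3,7): flips 1 -> legal
(4,1): flips 2 -> legal
(4,7): flips 2 -> legal
(5,1): no bracket -> illegal
(5,4): no bracket -> illegal
(5,6): no bracket -> illegal
(5,7): no bracket -> illegal
(6,4): flips 1 -> legal
(7,2): no bracket -> illegal
(7,3): flips 1 -> legal
(7,4): flips 1 -> legal
B mobility = 13
-- W to move --
(0,3): flips 1 -> legal
(0,4): flips 1 -> legal
(0,5): flips 1 -> legal
(1,3): no bracket -> illegal
(1,5): no bracket -> illegal
(1,6): no bracket -> illegal
(1,7): flips 1 -> legal
(2,7): flips 1 -> legal
(3,6): no bracket -> illegal
(3,7): no bracket -> illegal
(4,1): flips 1 -> legal
(5,1): no bracket -> illegal
(5,4): flips 1 -> legal
(5,6): no bracket -> illegal
(6,1): flips 2 -> legal
(6,4): flips 2 -> legal
(6,6): flips 2 -> legal
(7,1): flips 3 -> legal
(7,2): flips 2 -> legal
(7,3): no bracket -> illegal
(7,4): no bracket -> illegal
(7,5): flips 2 -> legal
(7,6): no bracket -> illegal
W mobility = 13

Answer: B=13 W=13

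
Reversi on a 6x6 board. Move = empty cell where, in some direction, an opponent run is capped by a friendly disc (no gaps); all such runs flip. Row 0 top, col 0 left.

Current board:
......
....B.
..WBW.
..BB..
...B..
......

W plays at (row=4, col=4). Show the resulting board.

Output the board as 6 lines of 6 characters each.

Place W at (4,4); scan 8 dirs for brackets.
Dir NW: opp run (3,3) capped by W -> flip
Dir N: first cell '.' (not opp) -> no flip
Dir NE: first cell '.' (not opp) -> no flip
Dir W: opp run (4,3), next='.' -> no flip
Dir E: first cell '.' (not opp) -> no flip
Dir SW: first cell '.' (not opp) -> no flip
Dir S: first cell '.' (not opp) -> no flip
Dir SE: first cell '.' (not opp) -> no flip
All flips: (3,3)

Answer: ......
....B.
..WBW.
..BW..
...BW.
......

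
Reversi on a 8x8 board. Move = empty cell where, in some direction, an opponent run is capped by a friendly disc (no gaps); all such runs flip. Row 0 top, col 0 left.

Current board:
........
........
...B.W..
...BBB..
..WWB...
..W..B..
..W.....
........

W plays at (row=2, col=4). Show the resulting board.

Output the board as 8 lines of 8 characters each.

Place W at (2,4); scan 8 dirs for brackets.
Dir NW: first cell '.' (not opp) -> no flip
Dir N: first cell '.' (not opp) -> no flip
Dir NE: first cell '.' (not opp) -> no flip
Dir W: opp run (2,3), next='.' -> no flip
Dir E: first cell 'W' (not opp) -> no flip
Dir SW: opp run (3,3) capped by W -> flip
Dir S: opp run (3,4) (4,4), next='.' -> no flip
Dir SE: opp run (3,5), next='.' -> no flip
All flips: (3,3)

Answer: ........
........
...BWW..
...WBB..
..WWB...
..W..B..
..W.....
........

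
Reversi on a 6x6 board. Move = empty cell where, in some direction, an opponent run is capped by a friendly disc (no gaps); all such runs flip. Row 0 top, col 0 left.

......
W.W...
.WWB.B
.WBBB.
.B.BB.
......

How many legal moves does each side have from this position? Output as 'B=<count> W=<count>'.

-- B to move --
(0,0): no bracket -> illegal
(0,1): flips 1 -> legal
(0,2): flips 2 -> legal
(0,3): no bracket -> illegal
(1,1): flips 3 -> legal
(1,3): no bracket -> illegal
(2,0): flips 2 -> legal
(3,0): flips 1 -> legal
(4,0): no bracket -> illegal
(4,2): no bracket -> illegal
B mobility = 5
-- W to move --
(1,3): no bracket -> illegal
(1,4): no bracket -> illegal
(1,5): no bracket -> illegal
(2,4): flips 1 -> legal
(3,0): no bracket -> illegal
(3,5): flips 3 -> legal
(4,0): no bracket -> illegal
(4,2): flips 1 -> legal
(4,5): flips 2 -> legal
(5,0): no bracket -> illegal
(5,1): flips 1 -> legal
(5,2): no bracket -> illegal
(5,3): no bracket -> illegal
(5,4): flips 2 -> legal
(5,5): flips 2 -> legal
W mobility = 7

Answer: B=5 W=7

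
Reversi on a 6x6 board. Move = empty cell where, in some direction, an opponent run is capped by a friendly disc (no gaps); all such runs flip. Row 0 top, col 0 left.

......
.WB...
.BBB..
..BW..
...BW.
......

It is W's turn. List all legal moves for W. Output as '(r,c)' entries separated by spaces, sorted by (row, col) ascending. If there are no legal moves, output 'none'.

(0,1): no bracket -> illegal
(0,2): no bracket -> illegal
(0,3): no bracket -> illegal
(1,0): no bracket -> illegal
(1,3): flips 2 -> legal
(1,4): no bracket -> illegal
(2,0): no bracket -> illegal
(2,4): no bracket -> illegal
(3,0): no bracket -> illegal
(3,1): flips 2 -> legal
(3,4): no bracket -> illegal
(4,1): no bracket -> illegal
(4,2): flips 1 -> legal
(5,2): no bracket -> illegal
(5,3): flips 1 -> legal
(5,4): no bracket -> illegal

Answer: (1,3) (3,1) (4,2) (5,3)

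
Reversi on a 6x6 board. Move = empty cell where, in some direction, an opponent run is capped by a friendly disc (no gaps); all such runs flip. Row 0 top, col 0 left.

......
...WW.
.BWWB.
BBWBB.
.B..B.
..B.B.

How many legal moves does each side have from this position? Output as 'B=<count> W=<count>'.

Answer: B=7 W=9

Derivation:
-- B to move --
(0,2): flips 1 -> legal
(0,3): flips 2 -> legal
(0,4): flips 3 -> legal
(0,5): flips 3 -> legal
(1,1): flips 1 -> legal
(1,2): flips 1 -> legal
(1,5): no bracket -> illegal
(2,5): no bracket -> illegal
(4,2): no bracket -> illegal
(4,3): flips 1 -> legal
B mobility = 7
-- W to move --
(1,0): flips 1 -> legal
(1,1): no bracket -> illegal
(1,2): no bracket -> illegal
(1,5): no bracket -> illegal
(2,0): flips 1 -> legal
(2,5): flips 1 -> legal
(3,5): flips 3 -> legal
(4,0): flips 1 -> legal
(4,2): no bracket -> illegal
(4,3): flips 1 -> legal
(4,5): flips 1 -> legal
(5,0): flips 1 -> legal
(5,1): no bracket -> illegal
(5,3): no bracket -> illegal
(5,5): flips 2 -> legal
W mobility = 9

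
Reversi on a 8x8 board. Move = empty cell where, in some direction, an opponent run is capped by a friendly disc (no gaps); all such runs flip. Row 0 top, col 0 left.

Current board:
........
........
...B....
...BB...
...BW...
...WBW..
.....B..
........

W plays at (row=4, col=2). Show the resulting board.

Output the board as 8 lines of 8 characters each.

Answer: ........
........
...B....
...BB...
..WWW...
...WBW..
.....B..
........

Derivation:
Place W at (4,2); scan 8 dirs for brackets.
Dir NW: first cell '.' (not opp) -> no flip
Dir N: first cell '.' (not opp) -> no flip
Dir NE: opp run (3,3), next='.' -> no flip
Dir W: first cell '.' (not opp) -> no flip
Dir E: opp run (4,3) capped by W -> flip
Dir SW: first cell '.' (not opp) -> no flip
Dir S: first cell '.' (not opp) -> no flip
Dir SE: first cell 'W' (not opp) -> no flip
All flips: (4,3)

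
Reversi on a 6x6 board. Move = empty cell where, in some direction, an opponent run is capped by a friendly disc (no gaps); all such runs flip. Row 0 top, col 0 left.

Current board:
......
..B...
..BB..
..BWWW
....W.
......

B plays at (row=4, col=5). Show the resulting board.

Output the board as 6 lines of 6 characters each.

Place B at (4,5); scan 8 dirs for brackets.
Dir NW: opp run (3,4) capped by B -> flip
Dir N: opp run (3,5), next='.' -> no flip
Dir NE: edge -> no flip
Dir W: opp run (4,4), next='.' -> no flip
Dir E: edge -> no flip
Dir SW: first cell '.' (not opp) -> no flip
Dir S: first cell '.' (not opp) -> no flip
Dir SE: edge -> no flip
All flips: (3,4)

Answer: ......
..B...
..BB..
..BWBW
....WB
......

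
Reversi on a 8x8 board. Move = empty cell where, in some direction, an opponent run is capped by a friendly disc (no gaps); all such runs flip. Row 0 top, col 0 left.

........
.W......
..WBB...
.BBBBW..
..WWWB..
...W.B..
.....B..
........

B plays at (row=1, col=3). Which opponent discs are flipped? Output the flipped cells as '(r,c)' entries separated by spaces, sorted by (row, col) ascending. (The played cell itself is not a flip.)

Dir NW: first cell '.' (not opp) -> no flip
Dir N: first cell '.' (not opp) -> no flip
Dir NE: first cell '.' (not opp) -> no flip
Dir W: first cell '.' (not opp) -> no flip
Dir E: first cell '.' (not opp) -> no flip
Dir SW: opp run (2,2) capped by B -> flip
Dir S: first cell 'B' (not opp) -> no flip
Dir SE: first cell 'B' (not opp) -> no flip

Answer: (2,2)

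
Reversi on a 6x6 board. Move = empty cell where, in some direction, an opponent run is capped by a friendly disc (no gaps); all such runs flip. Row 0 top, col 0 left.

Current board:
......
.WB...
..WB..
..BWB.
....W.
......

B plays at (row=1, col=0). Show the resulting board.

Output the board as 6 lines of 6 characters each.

Answer: ......
BBB...
..WB..
..BWB.
....W.
......

Derivation:
Place B at (1,0); scan 8 dirs for brackets.
Dir NW: edge -> no flip
Dir N: first cell '.' (not opp) -> no flip
Dir NE: first cell '.' (not opp) -> no flip
Dir W: edge -> no flip
Dir E: opp run (1,1) capped by B -> flip
Dir SW: edge -> no flip
Dir S: first cell '.' (not opp) -> no flip
Dir SE: first cell '.' (not opp) -> no flip
All flips: (1,1)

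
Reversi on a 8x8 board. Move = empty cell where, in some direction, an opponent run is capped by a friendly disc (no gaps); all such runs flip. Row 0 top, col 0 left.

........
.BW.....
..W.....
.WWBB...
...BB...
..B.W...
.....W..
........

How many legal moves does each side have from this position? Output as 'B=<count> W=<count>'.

-- B to move --
(0,1): no bracket -> illegal
(0,2): no bracket -> illegal
(0,3): no bracket -> illegal
(1,3): flips 1 -> legal
(2,0): no bracket -> illegal
(2,1): flips 1 -> legal
(2,3): no bracket -> illegal
(3,0): flips 2 -> legal
(4,0): no bracket -> illegal
(4,1): no bracket -> illegal
(4,2): no bracket -> illegal
(4,5): no bracket -> illegal
(5,3): no bracket -> illegal
(5,5): no bracket -> illegal
(5,6): no bracket -> illegal
(6,3): no bracket -> illegal
(6,4): flips 1 -> legal
(6,6): no bracket -> illegal
(7,4): no bracket -> illegal
(7,5): no bracket -> illegal
(7,6): flips 2 -> legal
B mobility = 5
-- W to move --
(0,0): flips 1 -> legal
(0,1): no bracket -> illegal
(0,2): no bracket -> illegal
(1,0): flips 1 -> legal
(2,0): no bracket -> illegal
(2,1): no bracket -> illegal
(2,3): no bracket -> illegal
(2,4): flips 2 -> legal
(2,5): no bracket -> illegal
(3,5): flips 2 -> legal
(4,1): no bracket -> illegal
(4,2): no bracket -> illegal
(4,5): no bracket -> illegal
(5,1): no bracket -> illegal
(5,3): no bracket -> illegal
(5,5): flips 2 -> legal
(6,1): no bracket -> illegal
(6,2): no bracket -> illegal
(6,3): no bracket -> illegal
W mobility = 5

Answer: B=5 W=5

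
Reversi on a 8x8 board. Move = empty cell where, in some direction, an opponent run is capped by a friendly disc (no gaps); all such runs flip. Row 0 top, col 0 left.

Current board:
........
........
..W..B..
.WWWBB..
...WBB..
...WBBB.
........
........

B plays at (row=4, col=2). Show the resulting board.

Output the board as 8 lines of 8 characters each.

Place B at (4,2); scan 8 dirs for brackets.
Dir NW: opp run (3,1), next='.' -> no flip
Dir N: opp run (3,2) (2,2), next='.' -> no flip
Dir NE: opp run (3,3), next='.' -> no flip
Dir W: first cell '.' (not opp) -> no flip
Dir E: opp run (4,3) capped by B -> flip
Dir SW: first cell '.' (not opp) -> no flip
Dir S: first cell '.' (not opp) -> no flip
Dir SE: opp run (5,3), next='.' -> no flip
All flips: (4,3)

Answer: ........
........
..W..B..
.WWWBB..
..BBBB..
...WBBB.
........
........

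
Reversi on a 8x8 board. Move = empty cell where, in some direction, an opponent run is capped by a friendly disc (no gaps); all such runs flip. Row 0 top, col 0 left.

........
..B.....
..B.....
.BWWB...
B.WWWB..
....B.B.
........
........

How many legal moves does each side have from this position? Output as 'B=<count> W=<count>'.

-- B to move --
(2,1): flips 2 -> legal
(2,3): no bracket -> illegal
(2,4): no bracket -> illegal
(3,5): no bracket -> illegal
(4,1): flips 3 -> legal
(5,1): no bracket -> illegal
(5,2): flips 3 -> legal
(5,3): flips 1 -> legal
(5,5): flips 2 -> legal
B mobility = 5
-- W to move --
(0,1): no bracket -> illegal
(0,2): flips 2 -> legal
(0,3): no bracket -> illegal
(1,1): flips 1 -> legal
(1,3): no bracket -> illegal
(2,0): flips 1 -> legal
(2,1): no bracket -> illegal
(2,3): no bracket -> illegal
(2,4): flips 1 -> legal
(2,5): flips 1 -> legal
(3,0): flips 1 -> legal
(3,5): flips 1 -> legal
(3,6): no bracket -> illegal
(4,1): no bracket -> illegal
(4,6): flips 1 -> legal
(4,7): no bracket -> illegal
(5,0): no bracket -> illegal
(5,1): no bracket -> illegal
(5,3): no bracket -> illegal
(5,5): no bracket -> illegal
(5,7): no bracket -> illegal
(6,3): no bracket -> illegal
(6,4): flips 1 -> legal
(6,5): flips 1 -> legal
(6,6): no bracket -> illegal
(6,7): no bracket -> illegal
W mobility = 10

Answer: B=5 W=10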